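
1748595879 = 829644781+918951098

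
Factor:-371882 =-2^1 * 7^1*101^1*263^1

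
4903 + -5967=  - 1064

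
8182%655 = 322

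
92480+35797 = 128277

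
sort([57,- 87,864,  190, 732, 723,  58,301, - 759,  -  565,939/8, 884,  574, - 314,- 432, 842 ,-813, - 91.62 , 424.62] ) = [  -  813, - 759, - 565, - 432,-314, -91.62, - 87,  57,58, 939/8, 190,301, 424.62,  574,  723,732,842,  864,  884]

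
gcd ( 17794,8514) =2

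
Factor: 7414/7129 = 2^1*11^1*337^1*7129^( - 1)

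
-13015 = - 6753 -6262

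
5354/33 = 5354/33 = 162.24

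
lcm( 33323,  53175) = 2499225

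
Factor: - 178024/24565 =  - 2^3*5^( -1)*7^1 * 11^1*17^ ( - 1) = -616/85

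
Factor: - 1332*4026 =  - 5362632 =- 2^3 * 3^3*11^1*37^1*61^1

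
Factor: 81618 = 2^1*3^1*61^1*223^1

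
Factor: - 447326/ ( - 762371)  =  2^1*11^1*20333^1*762371^( - 1)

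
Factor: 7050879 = 3^2*11^1 * 67^1 *1063^1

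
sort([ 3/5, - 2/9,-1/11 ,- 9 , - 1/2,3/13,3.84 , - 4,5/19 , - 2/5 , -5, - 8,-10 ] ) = [-10, - 9, -8, - 5,- 4,-1/2,  -  2/5, - 2/9,-1/11,3/13,5/19,  3/5,3.84] 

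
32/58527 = 32/58527 = 0.00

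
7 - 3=4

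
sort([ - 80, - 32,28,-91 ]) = [ - 91, - 80, - 32,  28 ]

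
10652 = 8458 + 2194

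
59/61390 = 59/61390 =0.00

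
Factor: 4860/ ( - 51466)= - 2^1*3^5*5^1*25733^( - 1 ) = -2430/25733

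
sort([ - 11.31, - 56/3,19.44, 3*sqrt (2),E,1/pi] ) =[-56/3, - 11.31, 1/pi, E, 3 *sqrt( 2),19.44] 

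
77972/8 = 19493/2 = 9746.50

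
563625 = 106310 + 457315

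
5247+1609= 6856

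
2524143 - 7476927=-4952784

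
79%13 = 1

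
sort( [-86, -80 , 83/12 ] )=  [-86,-80, 83/12 ] 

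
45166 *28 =1264648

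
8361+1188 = 9549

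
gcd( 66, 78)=6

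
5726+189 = 5915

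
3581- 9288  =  - 5707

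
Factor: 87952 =2^4* 23^1 * 239^1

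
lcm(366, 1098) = 1098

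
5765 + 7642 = 13407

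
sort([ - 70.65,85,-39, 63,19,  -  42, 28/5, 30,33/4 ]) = [ - 70.65, - 42,- 39, 28/5, 33/4, 19, 30, 63,85]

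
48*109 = 5232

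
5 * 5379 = 26895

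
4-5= - 1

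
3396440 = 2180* 1558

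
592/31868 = 148/7967 = 0.02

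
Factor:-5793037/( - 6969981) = 3^( -1)*257^1*857^(-1)*2711^(-1)*22541^1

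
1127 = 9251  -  8124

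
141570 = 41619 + 99951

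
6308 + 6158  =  12466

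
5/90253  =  5/90253 = 0.00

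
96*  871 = 83616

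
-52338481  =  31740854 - 84079335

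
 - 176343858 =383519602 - 559863460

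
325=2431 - 2106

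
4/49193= 4/49193 = 0.00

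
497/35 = 14+1/5 = 14.20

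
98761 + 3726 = 102487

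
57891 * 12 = 694692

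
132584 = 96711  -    -  35873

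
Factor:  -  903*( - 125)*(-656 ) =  -74046000 = -2^4* 3^1 * 5^3*7^1*41^1*43^1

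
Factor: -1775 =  - 5^2*71^1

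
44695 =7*6385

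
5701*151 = 860851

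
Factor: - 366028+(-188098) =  - 2^1*277063^1= - 554126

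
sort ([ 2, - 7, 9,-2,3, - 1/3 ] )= [ - 7 , - 2, - 1/3 , 2, 3,9] 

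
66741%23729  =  19283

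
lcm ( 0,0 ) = 0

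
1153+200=1353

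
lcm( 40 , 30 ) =120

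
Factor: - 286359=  - 3^1*53^1*1801^1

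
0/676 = 0 = 0.00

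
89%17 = 4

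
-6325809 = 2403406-8729215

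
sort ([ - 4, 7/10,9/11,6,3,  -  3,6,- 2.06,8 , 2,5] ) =[ - 4, - 3,-2.06, 7/10,9/11, 2,3,5,6,6,  8] 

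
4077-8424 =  - 4347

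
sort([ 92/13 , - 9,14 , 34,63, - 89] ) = [ -89, - 9,92/13,14, 34,  63 ] 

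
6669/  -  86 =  - 6669/86 =- 77.55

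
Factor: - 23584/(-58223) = 32/79 =2^5*79^( - 1)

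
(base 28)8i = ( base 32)7I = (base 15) 112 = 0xf2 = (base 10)242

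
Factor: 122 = 2^1*61^1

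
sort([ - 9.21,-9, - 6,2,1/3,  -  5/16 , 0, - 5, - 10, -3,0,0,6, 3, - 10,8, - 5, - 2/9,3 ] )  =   [ - 10, - 10, - 9.21, - 9,-6, - 5, - 5 ,  -  3 , - 5/16, - 2/9, 0,0, 0, 1/3,2,3,3,6,8 ] 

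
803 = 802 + 1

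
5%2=1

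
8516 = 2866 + 5650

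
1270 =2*635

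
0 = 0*794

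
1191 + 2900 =4091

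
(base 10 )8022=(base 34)6vw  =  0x1F56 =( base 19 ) 1344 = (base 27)B03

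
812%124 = 68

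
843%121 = 117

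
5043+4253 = 9296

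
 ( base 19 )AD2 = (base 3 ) 12021221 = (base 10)3859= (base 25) 649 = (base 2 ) 111100010011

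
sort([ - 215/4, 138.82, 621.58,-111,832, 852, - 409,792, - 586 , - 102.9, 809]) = [ - 586, - 409, - 111, - 102.9 ,-215/4,  138.82, 621.58, 792 , 809,832,852] 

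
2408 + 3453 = 5861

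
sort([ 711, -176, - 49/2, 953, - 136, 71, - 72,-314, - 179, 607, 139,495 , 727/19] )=[ - 314, - 179, - 176,-136, - 72, - 49/2, 727/19, 71 , 139,  495,  607, 711, 953 ] 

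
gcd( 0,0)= 0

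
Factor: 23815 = 5^1*11^1*433^1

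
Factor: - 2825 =-5^2*113^1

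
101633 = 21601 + 80032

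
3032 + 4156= 7188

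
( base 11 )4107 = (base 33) 507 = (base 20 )DCC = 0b1010101001100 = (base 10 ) 5452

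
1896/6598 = 948/3299 = 0.29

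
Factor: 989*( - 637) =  - 7^2*13^1*23^1*43^1=- 629993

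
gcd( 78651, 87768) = 9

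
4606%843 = 391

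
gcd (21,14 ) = 7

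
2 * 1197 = 2394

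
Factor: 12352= 2^6 * 193^1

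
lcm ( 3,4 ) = 12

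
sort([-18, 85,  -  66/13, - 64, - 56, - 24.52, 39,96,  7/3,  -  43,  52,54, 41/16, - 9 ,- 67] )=[ - 67, - 64, - 56,-43 ,  -  24.52, - 18, - 9, - 66/13,7/3,41/16 , 39, 52, 54, 85, 96 ]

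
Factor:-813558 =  - 2^1*3^1*135593^1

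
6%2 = 0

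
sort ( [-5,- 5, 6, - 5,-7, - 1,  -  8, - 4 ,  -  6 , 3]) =[-8,-7, - 6, - 5,- 5,-5, - 4,-1,3, 6 ]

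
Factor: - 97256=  - 2^3*12157^1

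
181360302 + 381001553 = 562361855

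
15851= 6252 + 9599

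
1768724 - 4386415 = - 2617691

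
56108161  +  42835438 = 98943599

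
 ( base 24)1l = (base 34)1B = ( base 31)1E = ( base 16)2d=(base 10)45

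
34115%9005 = 7100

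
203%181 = 22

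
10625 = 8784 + 1841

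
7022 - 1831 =5191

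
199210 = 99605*2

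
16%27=16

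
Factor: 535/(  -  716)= - 2^( - 2)*5^1*107^1*179^( - 1 )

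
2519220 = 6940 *363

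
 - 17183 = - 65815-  - 48632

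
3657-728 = 2929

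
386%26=22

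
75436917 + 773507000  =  848943917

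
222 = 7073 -6851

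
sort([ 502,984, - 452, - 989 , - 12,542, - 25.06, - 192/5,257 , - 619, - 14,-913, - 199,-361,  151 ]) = [ - 989, - 913,-619, - 452, - 361, - 199, - 192/5, - 25.06, - 14, - 12,151, 257,  502 , 542,984]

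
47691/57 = 15897/19 = 836.68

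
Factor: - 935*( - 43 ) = 40205= 5^1 * 11^1*17^1*43^1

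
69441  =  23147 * 3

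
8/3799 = 8/3799 = 0.00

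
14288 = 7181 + 7107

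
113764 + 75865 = 189629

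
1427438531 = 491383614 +936054917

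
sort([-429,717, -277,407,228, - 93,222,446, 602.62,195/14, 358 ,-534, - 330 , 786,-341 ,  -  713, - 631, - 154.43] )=[ - 713, - 631, - 534,-429,-341, - 330 , - 277, - 154.43,-93,195/14, 222,228, 358,407, 446,602.62, 717, 786]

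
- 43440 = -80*543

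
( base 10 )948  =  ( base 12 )670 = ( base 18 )2GC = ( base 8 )1664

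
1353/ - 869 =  - 2 + 35/79 =- 1.56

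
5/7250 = 1/1450 = 0.00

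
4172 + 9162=13334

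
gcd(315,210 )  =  105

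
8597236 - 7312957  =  1284279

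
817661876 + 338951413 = 1156613289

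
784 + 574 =1358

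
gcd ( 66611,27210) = 1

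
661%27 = 13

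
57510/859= 57510/859 = 66.95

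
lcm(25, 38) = 950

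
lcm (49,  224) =1568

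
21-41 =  - 20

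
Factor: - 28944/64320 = -2^(-2)*3^2*5^(-1) = - 9/20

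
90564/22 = 4116 + 6/11 = 4116.55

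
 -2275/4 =-569 + 1/4 =- 568.75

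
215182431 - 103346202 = 111836229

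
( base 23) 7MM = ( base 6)31331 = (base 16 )1087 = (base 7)15223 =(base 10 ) 4231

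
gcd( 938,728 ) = 14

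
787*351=276237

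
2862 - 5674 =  - 2812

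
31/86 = 31/86=0.36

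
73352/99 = 73352/99= 740.93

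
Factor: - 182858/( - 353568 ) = 91429/176784 = 2^( - 4 )*3^( - 1 )*13^2 *29^( - 1)*127^( - 1) * 541^1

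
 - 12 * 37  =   - 444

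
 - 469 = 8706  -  9175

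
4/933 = 4/933=0.00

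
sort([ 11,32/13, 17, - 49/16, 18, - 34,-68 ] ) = [ - 68, - 34, - 49/16, 32/13,11,17, 18]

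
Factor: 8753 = 8753^1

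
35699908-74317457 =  - 38617549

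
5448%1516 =900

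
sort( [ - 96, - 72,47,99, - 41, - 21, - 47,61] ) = [ - 96, - 72,- 47, - 41, - 21 , 47,61, 99]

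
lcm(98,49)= 98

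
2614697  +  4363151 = 6977848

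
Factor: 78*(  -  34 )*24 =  - 63648 = - 2^5*3^2  *13^1 * 17^1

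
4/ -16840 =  - 1 + 4209/4210 = - 0.00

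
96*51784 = 4971264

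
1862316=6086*306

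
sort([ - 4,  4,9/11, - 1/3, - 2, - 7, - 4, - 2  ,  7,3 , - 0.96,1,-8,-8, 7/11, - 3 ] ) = [ - 8, - 8, - 7, - 4, - 4,-3, - 2,-2 , - 0.96, - 1/3,7/11,9/11,1,3,4,7] 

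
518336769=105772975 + 412563794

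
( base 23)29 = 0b110111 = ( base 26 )23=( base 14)3d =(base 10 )55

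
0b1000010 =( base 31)24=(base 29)28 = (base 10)66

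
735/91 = 8 + 1/13 = 8.08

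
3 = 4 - 1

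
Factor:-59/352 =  - 2^( - 5 )*11^(-1 )*59^1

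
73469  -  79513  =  -6044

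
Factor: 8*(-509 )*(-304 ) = 1237888 = 2^7* 19^1*509^1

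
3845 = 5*769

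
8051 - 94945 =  - 86894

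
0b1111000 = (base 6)320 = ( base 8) 170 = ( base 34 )3i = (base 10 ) 120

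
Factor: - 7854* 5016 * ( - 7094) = 2^5*3^2 *7^1 * 11^2 * 17^1 * 19^1 * 3547^1 =279472840416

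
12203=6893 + 5310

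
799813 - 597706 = 202107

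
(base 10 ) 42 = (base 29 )1d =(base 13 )33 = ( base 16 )2A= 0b101010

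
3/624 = 1/208 = 0.00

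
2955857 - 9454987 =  - 6499130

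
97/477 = 97/477 = 0.20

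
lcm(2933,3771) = 26397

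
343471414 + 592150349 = 935621763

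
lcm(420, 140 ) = 420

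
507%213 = 81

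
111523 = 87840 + 23683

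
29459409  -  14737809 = 14721600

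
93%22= 5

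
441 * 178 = 78498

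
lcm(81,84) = 2268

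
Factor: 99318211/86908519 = 313^( - 1 ) * 277663^(-1 )*99318211^1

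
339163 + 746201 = 1085364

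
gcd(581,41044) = 1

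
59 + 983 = 1042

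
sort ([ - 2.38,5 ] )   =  [-2.38,5 ] 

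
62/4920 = 31/2460 = 0.01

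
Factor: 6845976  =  2^3*3^2  *  95083^1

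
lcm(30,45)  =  90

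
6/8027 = 6/8027 = 0.00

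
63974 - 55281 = 8693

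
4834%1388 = 670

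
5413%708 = 457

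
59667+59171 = 118838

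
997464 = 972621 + 24843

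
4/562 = 2/281 =0.01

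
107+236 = 343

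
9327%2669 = 1320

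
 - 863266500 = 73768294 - 937034794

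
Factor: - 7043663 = - 11^1*640333^1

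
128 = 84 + 44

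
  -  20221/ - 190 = 106 + 81/190 =106.43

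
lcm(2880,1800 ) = 14400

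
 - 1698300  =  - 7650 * 222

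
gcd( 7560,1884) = 12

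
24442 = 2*12221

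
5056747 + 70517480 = 75574227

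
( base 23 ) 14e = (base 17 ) 236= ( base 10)635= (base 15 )2c5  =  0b1001111011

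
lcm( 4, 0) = 0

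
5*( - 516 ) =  - 2580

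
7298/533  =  178/13 = 13.69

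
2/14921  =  2/14921 = 0.00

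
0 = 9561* 0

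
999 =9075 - 8076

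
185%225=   185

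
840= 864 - 24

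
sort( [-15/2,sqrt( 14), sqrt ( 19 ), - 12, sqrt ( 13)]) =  [ - 12, - 15/2,  sqrt( 13),sqrt( 14 ), sqrt(19 )] 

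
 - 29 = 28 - 57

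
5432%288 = 248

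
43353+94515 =137868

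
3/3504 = 1/1168 =0.00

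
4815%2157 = 501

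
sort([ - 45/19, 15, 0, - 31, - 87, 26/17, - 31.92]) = [  -  87, - 31.92, - 31,-45/19, 0,  26/17, 15] 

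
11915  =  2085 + 9830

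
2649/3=883 = 883.00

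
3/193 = 3/193 =0.02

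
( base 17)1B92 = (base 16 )2037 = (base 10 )8247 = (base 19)13g1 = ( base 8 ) 20067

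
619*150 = 92850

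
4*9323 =37292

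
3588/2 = 1794  =  1794.00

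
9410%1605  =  1385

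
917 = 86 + 831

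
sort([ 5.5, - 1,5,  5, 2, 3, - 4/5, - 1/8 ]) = [ - 1, - 4/5, - 1/8,2,3, 5,5,  5.5] 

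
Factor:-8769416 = - 2^3 * 17^2 * 3793^1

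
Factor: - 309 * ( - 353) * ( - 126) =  - 2^1*3^3*7^1 * 103^1*353^1 = - 13743702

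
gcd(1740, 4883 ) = 1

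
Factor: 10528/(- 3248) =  - 2^1*29^( - 1)*47^1= -94/29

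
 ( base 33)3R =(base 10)126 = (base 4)1332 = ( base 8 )176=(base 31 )42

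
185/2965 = 37/593 = 0.06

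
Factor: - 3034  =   - 2^1*37^1*41^1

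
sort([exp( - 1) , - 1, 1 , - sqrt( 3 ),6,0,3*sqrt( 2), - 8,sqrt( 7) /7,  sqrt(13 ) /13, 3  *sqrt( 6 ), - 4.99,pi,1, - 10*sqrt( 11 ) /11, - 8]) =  [ - 8, - 8, - 4.99,-10*sqrt(11 ) /11,-sqrt(3), - 1,0, sqrt( 13) /13,exp( - 1),sqrt( 7 )/7, 1, 1,pi,3*sqrt( 2 ), 6,3*sqrt( 6)] 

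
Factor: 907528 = 2^3*17^1*6673^1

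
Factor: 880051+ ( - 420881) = 2^1 * 5^1 * 17^1 * 37^1*73^1 = 459170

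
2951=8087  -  5136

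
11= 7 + 4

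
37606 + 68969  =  106575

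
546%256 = 34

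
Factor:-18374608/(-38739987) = 2^4*3^( -2)*7^2*11^(-1)* 13^( - 1 )*23^1*31^(- 1)*971^( - 1) * 1019^1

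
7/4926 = 7/4926=0.00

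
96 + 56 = 152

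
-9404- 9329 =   -  18733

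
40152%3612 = 420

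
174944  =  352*497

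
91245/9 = 30415/3= 10138.33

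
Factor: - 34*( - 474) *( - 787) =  - 12683292=- 2^2  *  3^1*17^1*79^1*787^1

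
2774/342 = 73/9 = 8.11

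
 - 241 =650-891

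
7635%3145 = 1345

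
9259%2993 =280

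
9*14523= 130707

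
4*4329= 17316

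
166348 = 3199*52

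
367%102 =61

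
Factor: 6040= 2^3*5^1*151^1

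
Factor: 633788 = 2^2 * 23^1*83^2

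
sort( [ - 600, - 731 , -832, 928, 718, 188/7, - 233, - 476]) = [  -  832,-731,- 600, - 476  , - 233, 188/7,  718, 928]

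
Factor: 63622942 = 2^1*17^1*1871263^1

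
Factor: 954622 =2^1 * 29^1* 109^1*151^1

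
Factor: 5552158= 2^1* 241^1 * 11519^1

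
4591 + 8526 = 13117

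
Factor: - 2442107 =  - 2442107^1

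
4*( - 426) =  - 1704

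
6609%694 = 363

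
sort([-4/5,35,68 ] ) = [ - 4/5, 35, 68]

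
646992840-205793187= 441199653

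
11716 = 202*58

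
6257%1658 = 1283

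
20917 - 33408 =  - 12491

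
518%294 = 224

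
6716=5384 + 1332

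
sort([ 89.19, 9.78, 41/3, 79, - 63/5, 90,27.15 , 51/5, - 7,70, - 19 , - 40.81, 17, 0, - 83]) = [-83, - 40.81, - 19, - 63/5, - 7, 0,9.78,51/5 , 41/3, 17, 27.15, 70,79,89.19, 90]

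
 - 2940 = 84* ( - 35 )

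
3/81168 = 1/27056=0.00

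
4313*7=30191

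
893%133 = 95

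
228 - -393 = 621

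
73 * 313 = 22849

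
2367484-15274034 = - 12906550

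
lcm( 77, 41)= 3157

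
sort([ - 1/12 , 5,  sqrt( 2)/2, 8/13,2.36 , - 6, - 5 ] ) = [ - 6,-5, - 1/12,8/13 , sqrt(2) /2, 2.36, 5 ]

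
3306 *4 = 13224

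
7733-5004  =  2729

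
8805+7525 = 16330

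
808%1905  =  808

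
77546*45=3489570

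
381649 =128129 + 253520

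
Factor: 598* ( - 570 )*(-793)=2^2*3^1*5^1*13^2*19^1*23^1*61^1 = 270301980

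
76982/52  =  38491/26 = 1480.42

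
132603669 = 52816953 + 79786716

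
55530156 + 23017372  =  78547528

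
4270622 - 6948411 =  - 2677789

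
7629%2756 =2117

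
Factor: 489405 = 3^1*5^1*7^1*59^1*79^1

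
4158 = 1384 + 2774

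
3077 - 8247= - 5170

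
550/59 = 9 + 19/59 = 9.32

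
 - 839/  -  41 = 20 + 19/41   =  20.46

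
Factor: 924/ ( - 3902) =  - 462/1951 = - 2^1 *3^1*7^1*11^1*1951^( - 1)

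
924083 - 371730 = 552353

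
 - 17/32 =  - 1 + 15/32=- 0.53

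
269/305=269/305 =0.88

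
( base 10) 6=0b110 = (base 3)20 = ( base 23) 6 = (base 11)6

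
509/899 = 509/899 = 0.57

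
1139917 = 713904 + 426013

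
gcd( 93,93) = 93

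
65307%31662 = 1983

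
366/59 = 6  +  12/59 = 6.20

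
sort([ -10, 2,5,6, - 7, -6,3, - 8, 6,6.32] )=[ - 10,-8, - 7, - 6,2,3,5,6, 6,6.32]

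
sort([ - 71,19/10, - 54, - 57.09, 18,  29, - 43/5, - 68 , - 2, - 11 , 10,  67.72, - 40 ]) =[ - 71, - 68, - 57.09, - 54,  -  40, - 11, - 43/5, - 2, 19/10,10, 18, 29,67.72] 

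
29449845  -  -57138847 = 86588692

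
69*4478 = 308982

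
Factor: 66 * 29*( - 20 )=-2^3*3^1*5^1*11^1*29^1= - 38280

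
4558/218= 20+ 99/109 = 20.91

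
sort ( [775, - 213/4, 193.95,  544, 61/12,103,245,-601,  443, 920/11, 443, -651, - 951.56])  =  [ -951.56,- 651 ,-601, - 213/4, 61/12, 920/11 , 103, 193.95, 245, 443,443, 544, 775 ]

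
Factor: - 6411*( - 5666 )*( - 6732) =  - 2^3 * 3^3*11^1* 17^1*2137^1*2833^1 = - 244538055432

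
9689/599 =9689/599 = 16.18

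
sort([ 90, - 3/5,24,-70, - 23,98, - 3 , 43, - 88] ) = [ - 88, - 70, - 23 , - 3 ,-3/5,  24,43,90 , 98] 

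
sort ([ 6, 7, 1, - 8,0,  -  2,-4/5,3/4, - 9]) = [ -9,-8,- 2, - 4/5,0, 3/4,1, 6, 7]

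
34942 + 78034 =112976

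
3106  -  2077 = 1029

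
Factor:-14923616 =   -  2^5*401^1 * 1163^1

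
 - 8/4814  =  -4/2407  =  - 0.00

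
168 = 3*56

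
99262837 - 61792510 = 37470327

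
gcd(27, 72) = 9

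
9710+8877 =18587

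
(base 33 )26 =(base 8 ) 110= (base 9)80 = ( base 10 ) 72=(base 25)2m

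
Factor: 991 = 991^1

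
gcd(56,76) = 4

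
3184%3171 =13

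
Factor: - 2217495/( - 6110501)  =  3^1* 5^1*7^3*431^1*6110501^( - 1) 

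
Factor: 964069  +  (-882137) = 81932=2^2*20483^1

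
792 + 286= 1078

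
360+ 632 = 992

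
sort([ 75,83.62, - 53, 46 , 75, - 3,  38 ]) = [ - 53,  -  3,38,46, 75,75,83.62]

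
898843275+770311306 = 1669154581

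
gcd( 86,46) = 2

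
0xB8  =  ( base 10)184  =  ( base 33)5J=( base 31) 5t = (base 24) 7G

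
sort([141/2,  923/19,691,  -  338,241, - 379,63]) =[ - 379, - 338, 923/19,63,141/2,241, 691]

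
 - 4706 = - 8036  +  3330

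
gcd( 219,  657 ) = 219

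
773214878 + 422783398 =1195998276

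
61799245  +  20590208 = 82389453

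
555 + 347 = 902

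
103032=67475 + 35557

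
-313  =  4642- 4955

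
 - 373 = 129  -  502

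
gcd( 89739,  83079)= 9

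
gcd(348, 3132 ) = 348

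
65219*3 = 195657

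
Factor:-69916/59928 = -7/6= - 2^( -1)*3^ (  -  1) * 7^1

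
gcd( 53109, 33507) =27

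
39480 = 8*4935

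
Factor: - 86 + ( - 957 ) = -1043= - 7^1*149^1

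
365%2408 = 365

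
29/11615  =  29/11615 = 0.00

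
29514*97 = 2862858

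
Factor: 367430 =2^1*5^1*7^1*29^1* 181^1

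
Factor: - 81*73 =  -  3^4*73^1 = - 5913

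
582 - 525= 57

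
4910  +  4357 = 9267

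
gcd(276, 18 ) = 6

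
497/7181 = 497/7181 = 0.07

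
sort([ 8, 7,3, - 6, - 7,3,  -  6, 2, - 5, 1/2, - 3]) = [ - 7,-6, - 6,-5, - 3, 1/2, 2,3, 3,  7, 8 ]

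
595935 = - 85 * ( - 7011) 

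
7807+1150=8957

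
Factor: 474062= 2^1*17^1 * 73^1*191^1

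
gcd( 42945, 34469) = 1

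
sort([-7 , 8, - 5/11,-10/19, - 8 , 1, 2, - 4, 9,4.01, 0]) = [-8, - 7,-4, - 10/19,  -  5/11,0, 1, 2,4.01 , 8,  9 ]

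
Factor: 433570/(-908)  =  -2^( - 1)*5^1 * 191^1 = -955/2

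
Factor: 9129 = 3^1*17^1*179^1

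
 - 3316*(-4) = 13264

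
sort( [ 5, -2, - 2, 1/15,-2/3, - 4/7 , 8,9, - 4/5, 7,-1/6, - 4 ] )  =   [-4, -2,-2, -4/5,-2/3,-4/7, - 1/6, 1/15, 5, 7,8,9 ]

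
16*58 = 928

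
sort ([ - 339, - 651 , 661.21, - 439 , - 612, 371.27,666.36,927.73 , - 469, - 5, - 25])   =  [ - 651, - 612,-469, - 439, - 339,  -  25, - 5, 371.27,661.21,  666.36,927.73] 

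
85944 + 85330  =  171274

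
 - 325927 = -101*3227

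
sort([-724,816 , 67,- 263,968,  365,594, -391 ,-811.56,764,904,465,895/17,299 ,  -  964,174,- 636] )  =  [ - 964 , - 811.56, - 724, - 636, - 391, - 263, 895/17,67,174 , 299,365, 465,594,764,816, 904 , 968]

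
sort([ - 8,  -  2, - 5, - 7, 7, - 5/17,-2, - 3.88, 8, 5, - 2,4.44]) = [ - 8, - 7, - 5  , - 3.88, - 2, - 2,  -  2, - 5/17,4.44,5,7,8 ]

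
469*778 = 364882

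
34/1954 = 17/977 = 0.02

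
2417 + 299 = 2716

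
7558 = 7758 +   -  200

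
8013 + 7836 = 15849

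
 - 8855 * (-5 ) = 44275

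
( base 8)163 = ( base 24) 4j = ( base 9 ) 137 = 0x73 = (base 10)115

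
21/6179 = 21/6179  =  0.00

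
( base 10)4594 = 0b1000111110010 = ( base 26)6ki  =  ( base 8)10762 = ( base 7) 16252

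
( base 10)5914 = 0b1011100011010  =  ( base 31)64o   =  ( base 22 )c4i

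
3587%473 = 276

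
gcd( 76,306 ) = 2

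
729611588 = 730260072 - 648484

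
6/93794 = 3/46897 = 0.00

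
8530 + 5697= 14227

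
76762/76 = 38381/38 = 1010.03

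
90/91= 90/91 = 0.99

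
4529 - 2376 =2153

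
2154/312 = 359/52 = 6.90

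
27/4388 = 27/4388  =  0.01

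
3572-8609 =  - 5037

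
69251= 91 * 761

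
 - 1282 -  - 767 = - 515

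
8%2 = 0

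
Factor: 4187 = 53^1* 79^1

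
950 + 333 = 1283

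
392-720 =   -  328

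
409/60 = 6 + 49/60 = 6.82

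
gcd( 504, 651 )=21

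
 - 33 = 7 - 40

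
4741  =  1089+3652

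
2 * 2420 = 4840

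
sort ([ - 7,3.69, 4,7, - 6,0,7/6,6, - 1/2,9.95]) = [ - 7, - 6, - 1/2, 0 , 7/6, 3.69 , 4,  6,7,9.95]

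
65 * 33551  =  2180815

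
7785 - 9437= -1652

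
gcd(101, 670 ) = 1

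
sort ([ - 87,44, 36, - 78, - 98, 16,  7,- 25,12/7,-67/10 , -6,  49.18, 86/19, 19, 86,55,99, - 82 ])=[-98 , - 87,- 82, - 78, - 25,  -  67/10,  -  6, 12/7, 86/19,  7,16,19,36,  44,49.18,55,  86,99]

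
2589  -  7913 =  - 5324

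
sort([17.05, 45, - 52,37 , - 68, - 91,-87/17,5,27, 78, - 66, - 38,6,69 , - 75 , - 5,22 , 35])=[ - 91, - 75, - 68, - 66, - 52, - 38, - 87/17, - 5 , 5, 6,17.05,  22, 27,35,37,  45, 69,78]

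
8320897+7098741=15419638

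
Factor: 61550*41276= 2^3*5^2*17^1 *607^1*1231^1 = 2540537800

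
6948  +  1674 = 8622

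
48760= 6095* 8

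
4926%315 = 201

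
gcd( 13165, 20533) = 1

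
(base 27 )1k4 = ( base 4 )103321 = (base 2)10011111001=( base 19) 3A0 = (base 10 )1273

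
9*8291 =74619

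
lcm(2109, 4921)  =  14763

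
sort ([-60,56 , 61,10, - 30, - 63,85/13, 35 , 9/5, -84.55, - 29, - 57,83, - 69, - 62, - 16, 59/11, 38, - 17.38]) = [ - 84.55,- 69, - 63, - 62,- 60, - 57, - 30, - 29, - 17.38, - 16, 9/5, 59/11,85/13,10,35,38 , 56,61,83] 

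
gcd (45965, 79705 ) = 5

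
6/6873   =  2/2291 =0.00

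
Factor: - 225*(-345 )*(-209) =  - 16223625 = - 3^3*5^3*11^1*19^1*23^1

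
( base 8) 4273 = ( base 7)6342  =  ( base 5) 32420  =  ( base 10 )2235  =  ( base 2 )100010111011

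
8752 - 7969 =783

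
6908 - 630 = 6278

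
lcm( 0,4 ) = 0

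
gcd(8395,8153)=1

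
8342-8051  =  291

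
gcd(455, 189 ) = 7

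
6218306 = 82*75833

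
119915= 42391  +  77524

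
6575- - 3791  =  10366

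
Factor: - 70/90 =  -  7/9 = - 3^ ( -2)*7^1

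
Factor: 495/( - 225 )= - 5^(-1 )*11^1= - 11/5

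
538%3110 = 538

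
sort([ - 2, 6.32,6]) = [ - 2,6,6.32] 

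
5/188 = 5/188 = 0.03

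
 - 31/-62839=31/62839 = 0.00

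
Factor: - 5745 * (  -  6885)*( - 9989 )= - 395108152425= -3^5*5^2 * 7^1*17^1 * 383^1 * 1427^1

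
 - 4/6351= - 4/6351= - 0.00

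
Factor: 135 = 3^3*5^1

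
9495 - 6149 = 3346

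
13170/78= 2195/13  =  168.85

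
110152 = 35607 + 74545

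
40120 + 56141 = 96261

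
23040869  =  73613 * 313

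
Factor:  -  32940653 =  - 239^1*137827^1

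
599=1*599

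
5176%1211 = 332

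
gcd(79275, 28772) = 1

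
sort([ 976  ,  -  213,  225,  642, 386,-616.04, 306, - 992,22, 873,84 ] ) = [ - 992 , - 616.04, - 213,22,84,  225,306, 386 , 642,873,  976]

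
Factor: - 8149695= - 3^1*5^1 * 543313^1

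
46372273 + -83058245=- 36685972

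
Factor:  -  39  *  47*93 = - 3^2 * 13^1 * 31^1  *47^1 = - 170469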